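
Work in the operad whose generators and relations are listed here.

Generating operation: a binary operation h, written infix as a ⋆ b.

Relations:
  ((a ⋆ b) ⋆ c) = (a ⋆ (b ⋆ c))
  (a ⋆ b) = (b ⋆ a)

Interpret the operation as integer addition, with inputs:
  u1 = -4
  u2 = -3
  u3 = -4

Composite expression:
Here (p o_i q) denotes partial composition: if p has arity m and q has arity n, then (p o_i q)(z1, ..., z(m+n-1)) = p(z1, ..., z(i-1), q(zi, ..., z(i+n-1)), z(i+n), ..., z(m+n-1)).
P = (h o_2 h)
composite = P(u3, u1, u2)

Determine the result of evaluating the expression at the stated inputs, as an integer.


(u1 ⋆ u2) = -7
(u3 ⋆ (u1 ⋆ u2)) = -11

-11


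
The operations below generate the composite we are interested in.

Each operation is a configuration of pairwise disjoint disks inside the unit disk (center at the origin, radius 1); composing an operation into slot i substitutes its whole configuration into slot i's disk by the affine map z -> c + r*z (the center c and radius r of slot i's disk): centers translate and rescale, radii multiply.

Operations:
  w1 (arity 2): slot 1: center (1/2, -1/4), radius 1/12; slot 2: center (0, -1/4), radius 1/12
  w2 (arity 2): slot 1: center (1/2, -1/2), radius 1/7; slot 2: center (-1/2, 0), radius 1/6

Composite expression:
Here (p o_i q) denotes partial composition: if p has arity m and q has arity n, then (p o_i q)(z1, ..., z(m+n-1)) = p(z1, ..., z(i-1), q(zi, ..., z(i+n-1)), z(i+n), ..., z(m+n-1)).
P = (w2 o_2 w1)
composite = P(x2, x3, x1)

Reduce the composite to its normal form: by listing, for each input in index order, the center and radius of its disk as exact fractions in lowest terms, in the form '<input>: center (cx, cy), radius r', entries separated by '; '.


x1: center (-1/2, -1/24), radius 1/72; x2: center (1/2, -1/2), radius 1/7; x3: center (-5/12, -1/24), radius 1/72

Below w2, radii multiply path by path; the x-disk centers shift.
tracing x2 down its 1-map path: center (1/2, -1/2), radius 1/7
tracing x3 down its 2-map path: center (-5/12, -1/24), radius 1/72
tracing x1 down its 2-map path: center (-1/2, -1/24), radius 1/72


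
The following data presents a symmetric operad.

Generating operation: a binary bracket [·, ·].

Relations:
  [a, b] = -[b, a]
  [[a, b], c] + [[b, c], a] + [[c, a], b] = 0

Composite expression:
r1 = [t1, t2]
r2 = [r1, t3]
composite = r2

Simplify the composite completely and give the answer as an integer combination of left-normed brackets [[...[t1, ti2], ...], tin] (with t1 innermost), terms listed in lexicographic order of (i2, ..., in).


[[t1, t2], t3]

Left-normed coefficients sit on the t1-initial expansion words.
Composite bracket: [[t1, t2], t3]
Each bracket splits as ab - ba, giving 4 signed words (2^2 = 4).
The t1-initial words carry the normal form:
  t1t2t3 appears with sign +1, giving the term +[[t1, t2], t3]


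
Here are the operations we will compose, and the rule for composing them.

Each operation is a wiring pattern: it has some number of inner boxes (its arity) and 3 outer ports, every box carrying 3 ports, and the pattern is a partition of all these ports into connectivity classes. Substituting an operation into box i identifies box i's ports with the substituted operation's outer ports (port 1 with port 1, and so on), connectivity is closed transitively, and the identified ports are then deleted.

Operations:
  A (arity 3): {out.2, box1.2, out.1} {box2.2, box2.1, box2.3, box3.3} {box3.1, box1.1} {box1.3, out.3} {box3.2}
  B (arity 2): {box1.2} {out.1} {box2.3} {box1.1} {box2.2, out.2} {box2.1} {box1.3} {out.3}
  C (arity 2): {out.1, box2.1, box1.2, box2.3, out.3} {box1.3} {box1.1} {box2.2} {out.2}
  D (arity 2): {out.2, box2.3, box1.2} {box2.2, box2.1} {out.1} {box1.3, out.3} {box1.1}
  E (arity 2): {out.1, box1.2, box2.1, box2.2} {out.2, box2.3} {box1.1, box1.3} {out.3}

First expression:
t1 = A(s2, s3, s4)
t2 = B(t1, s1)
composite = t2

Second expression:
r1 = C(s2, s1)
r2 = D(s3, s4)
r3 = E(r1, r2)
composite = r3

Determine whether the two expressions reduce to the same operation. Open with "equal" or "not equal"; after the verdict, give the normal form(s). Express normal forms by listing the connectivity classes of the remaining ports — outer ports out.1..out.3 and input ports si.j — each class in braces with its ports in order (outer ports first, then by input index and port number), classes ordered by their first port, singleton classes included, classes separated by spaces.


not equal: they reduce to {out.1} {out.2, s1.2} {out.3} {s1.1} {s1.3} {s2.1, s4.1} {s2.2} {s2.3} {s3.1, s3.2, s3.3, s4.3} {s4.2} and {out.1, s3.2, s4.3} {out.2, s3.3} {out.3} {s1.1, s1.3, s2.2} {s1.2} {s2.1} {s2.3} {s3.1} {s4.1, s4.2}

In normal form, the first expression is {out.1} {out.2, s1.2} {out.3} {s1.1} {s1.3} {s2.1, s4.1} {s2.2} {s2.3} {s3.1, s3.2, s3.3, s4.3} {s4.2}
In normal form, the second expression is {out.1, s3.2, s4.3} {out.2, s3.3} {out.3} {s1.1, s1.3, s2.2} {s1.2} {s2.1} {s2.3} {s3.1} {s4.1, s4.2}
The normal forms differ: not equal.


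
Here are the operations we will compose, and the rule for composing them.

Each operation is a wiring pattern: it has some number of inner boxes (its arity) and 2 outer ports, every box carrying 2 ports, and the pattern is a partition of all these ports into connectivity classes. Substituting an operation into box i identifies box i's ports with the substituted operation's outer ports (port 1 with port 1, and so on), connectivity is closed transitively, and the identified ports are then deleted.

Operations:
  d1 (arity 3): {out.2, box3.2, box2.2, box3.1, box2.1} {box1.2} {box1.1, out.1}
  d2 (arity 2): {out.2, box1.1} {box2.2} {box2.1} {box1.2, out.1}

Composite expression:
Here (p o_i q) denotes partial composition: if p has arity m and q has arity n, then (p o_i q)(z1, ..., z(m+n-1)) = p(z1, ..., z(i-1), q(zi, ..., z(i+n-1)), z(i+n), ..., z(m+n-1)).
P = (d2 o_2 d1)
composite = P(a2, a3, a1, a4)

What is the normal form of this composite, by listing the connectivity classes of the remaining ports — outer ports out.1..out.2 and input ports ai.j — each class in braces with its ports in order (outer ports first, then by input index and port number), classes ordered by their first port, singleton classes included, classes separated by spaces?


{out.1, a2.2} {out.2, a2.1} {a1.1, a1.2, a4.1, a4.2} {a3.1} {a3.2}


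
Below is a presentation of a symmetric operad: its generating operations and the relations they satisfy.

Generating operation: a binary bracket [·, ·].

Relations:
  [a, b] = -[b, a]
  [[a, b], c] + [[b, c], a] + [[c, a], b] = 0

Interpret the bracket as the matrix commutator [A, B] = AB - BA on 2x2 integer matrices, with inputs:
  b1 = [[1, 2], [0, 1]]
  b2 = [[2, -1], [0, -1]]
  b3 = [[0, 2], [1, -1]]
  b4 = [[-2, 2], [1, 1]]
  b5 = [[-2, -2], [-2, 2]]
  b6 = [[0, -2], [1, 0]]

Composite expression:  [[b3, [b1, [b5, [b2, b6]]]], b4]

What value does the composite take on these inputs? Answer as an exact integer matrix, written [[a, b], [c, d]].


[[152, 168], [144, -152]]

[b2, b6] = [[-1, -6], [-3, 1]]
[b5, [b2, b6]] = [[-6, 20], [-8, 6]]
[b1, [b5, [b2, b6]]] = [[-16, 24], [0, 16]]
[b3, [b1, [b5, [b2, b6]]]] = [[-24, 88], [-32, 24]]
[[b3, [b1, [b5, [b2, b6]]]], b4] = [[152, 168], [144, -152]]


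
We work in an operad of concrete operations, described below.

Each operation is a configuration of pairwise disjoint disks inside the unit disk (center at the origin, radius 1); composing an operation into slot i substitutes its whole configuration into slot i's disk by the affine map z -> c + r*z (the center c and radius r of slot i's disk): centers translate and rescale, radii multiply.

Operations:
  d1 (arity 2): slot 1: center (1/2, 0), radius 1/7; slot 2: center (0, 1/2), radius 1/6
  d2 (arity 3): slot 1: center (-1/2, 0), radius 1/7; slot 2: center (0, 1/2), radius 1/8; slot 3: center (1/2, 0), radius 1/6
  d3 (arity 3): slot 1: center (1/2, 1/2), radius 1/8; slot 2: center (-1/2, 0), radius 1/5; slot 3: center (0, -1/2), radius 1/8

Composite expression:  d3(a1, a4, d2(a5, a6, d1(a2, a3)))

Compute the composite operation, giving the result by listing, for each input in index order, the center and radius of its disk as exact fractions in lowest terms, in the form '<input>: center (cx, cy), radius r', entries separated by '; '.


a1: center (1/2, 1/2), radius 1/8; a2: center (7/96, -1/2), radius 1/336; a3: center (1/16, -47/96), radius 1/288; a4: center (-1/2, 0), radius 1/5; a5: center (-1/16, -1/2), radius 1/56; a6: center (0, -7/16), radius 1/64

Nesting under d3 composes maps z -> c + r*z down each a-path.
tracing a1 down its 1-map path: center (1/2, 1/2), radius 1/8
tracing a4 down its 1-map path: center (-1/2, 0), radius 1/5
tracing a5 down its 2-map path: center (-1/16, -1/2), radius 1/56
tracing a6 down its 2-map path: center (0, -7/16), radius 1/64
tracing a2 down its 3-map path: center (7/96, -1/2), radius 1/336
tracing a3 down its 3-map path: center (1/16, -47/96), radius 1/288


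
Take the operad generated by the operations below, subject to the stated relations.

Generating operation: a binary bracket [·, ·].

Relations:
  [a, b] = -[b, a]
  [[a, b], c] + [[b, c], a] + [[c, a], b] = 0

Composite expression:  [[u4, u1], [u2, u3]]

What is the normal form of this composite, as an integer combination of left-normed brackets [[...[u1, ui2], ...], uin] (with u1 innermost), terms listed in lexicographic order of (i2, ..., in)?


Expand each bracket as ab - ba; the u1-initial words give the coefficients.
Composite bracket: [[u4, u1], [u2, u3]]
Under [a, b] = ab - ba we get 8 signed associative words (2^3 = 8).
The u1-initial words carry the normal form:
  from u1u4u2u3, sign -1: term -[[[u1, u4], u2], u3]
  from u1u4u3u2, sign +1: term +[[[u1, u4], u3], u2]

-[[[u1, u4], u2], u3] + [[[u1, u4], u3], u2]


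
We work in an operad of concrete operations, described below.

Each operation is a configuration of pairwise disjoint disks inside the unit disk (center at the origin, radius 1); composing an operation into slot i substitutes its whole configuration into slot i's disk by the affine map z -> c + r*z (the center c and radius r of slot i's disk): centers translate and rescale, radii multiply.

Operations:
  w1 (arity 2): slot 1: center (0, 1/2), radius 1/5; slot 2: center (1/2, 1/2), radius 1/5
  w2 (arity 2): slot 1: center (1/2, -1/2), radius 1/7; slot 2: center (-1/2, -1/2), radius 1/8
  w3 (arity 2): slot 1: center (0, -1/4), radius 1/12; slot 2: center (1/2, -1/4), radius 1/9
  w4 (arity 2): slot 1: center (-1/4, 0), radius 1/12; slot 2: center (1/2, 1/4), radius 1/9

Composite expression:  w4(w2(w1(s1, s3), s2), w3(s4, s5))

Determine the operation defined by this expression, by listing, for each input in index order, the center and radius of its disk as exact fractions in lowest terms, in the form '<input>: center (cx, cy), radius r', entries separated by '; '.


s1: center (-5/24, -1/28), radius 1/420; s2: center (-7/24, -1/24), radius 1/96; s3: center (-17/84, -1/28), radius 1/420; s4: center (1/2, 2/9), radius 1/108; s5: center (5/9, 2/9), radius 1/81


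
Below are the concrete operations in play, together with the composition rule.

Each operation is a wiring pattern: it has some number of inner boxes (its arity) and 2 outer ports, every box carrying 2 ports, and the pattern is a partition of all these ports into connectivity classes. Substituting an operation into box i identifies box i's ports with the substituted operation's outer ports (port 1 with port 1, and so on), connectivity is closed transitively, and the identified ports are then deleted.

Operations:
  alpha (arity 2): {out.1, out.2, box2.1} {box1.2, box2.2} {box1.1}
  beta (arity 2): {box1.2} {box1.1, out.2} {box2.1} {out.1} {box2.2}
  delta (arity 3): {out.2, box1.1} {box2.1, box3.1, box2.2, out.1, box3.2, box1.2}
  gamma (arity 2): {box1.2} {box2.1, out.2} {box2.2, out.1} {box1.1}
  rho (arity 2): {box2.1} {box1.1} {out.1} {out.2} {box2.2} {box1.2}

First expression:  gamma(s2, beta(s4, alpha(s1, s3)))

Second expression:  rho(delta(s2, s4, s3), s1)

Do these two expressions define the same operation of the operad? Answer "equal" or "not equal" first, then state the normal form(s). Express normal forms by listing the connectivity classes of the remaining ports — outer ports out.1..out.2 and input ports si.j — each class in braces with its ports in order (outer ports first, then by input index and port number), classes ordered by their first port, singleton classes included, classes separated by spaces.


The first expression reduces to {out.1, s4.1} {out.2} {s1.1} {s1.2, s3.2} {s2.1} {s2.2} {s3.1} {s4.2}
The second expression reduces to {out.1} {out.2} {s1.1} {s1.2} {s2.1} {s2.2, s3.1, s3.2, s4.1, s4.2}
Different reductions; not equal.

not equal; first: {out.1, s4.1} {out.2} {s1.1} {s1.2, s3.2} {s2.1} {s2.2} {s3.1} {s4.2}; second: {out.1} {out.2} {s1.1} {s1.2} {s2.1} {s2.2, s3.1, s3.2, s4.1, s4.2}


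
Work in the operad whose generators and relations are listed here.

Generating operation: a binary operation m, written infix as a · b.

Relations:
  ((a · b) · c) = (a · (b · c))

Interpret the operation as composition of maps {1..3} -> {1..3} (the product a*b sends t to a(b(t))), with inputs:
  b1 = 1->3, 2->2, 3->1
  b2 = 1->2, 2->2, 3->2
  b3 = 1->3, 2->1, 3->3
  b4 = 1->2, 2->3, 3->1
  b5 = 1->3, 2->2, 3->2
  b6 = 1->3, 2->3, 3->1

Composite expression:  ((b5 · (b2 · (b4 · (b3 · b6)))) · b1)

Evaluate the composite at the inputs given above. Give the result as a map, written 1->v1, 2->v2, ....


(b3 · b6) = 1->3, 2->3, 3->3
(b4 · (b3 · b6)) = 1->1, 2->1, 3->1
(b2 · (b4 · (b3 · b6))) = 1->2, 2->2, 3->2
(b5 · (b2 · (b4 · (b3 · b6)))) = 1->2, 2->2, 3->2
((b5 · (b2 · (b4 · (b3 · b6)))) · b1) = 1->2, 2->2, 3->2

1->2, 2->2, 3->2


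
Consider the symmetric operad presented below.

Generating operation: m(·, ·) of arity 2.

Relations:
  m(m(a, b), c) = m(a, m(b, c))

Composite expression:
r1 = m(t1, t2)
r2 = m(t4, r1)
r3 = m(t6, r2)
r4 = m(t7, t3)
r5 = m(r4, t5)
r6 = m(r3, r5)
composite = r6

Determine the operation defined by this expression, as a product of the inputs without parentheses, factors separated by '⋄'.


All parenthesizations of m agree; list the t-inputs left to right.
m(t1, t2) reduces to t1 ⋄ t2
m(t4, m(t1, t2)) reduces to t4 ⋄ t1 ⋄ t2
m(t6, m(t4, m(t1, t2))) reduces to t6 ⋄ t4 ⋄ t1 ⋄ t2
m(t7, t3) reduces to t7 ⋄ t3
m(m(t7, t3), t5) reduces to t7 ⋄ t3 ⋄ t5
m(m(t6, m(t4, m(t1, t2))), m(m(t7, t3), t5)) reduces to t6 ⋄ t4 ⋄ t1 ⋄ t2 ⋄ t7 ⋄ t3 ⋄ t5

t6 ⋄ t4 ⋄ t1 ⋄ t2 ⋄ t7 ⋄ t3 ⋄ t5


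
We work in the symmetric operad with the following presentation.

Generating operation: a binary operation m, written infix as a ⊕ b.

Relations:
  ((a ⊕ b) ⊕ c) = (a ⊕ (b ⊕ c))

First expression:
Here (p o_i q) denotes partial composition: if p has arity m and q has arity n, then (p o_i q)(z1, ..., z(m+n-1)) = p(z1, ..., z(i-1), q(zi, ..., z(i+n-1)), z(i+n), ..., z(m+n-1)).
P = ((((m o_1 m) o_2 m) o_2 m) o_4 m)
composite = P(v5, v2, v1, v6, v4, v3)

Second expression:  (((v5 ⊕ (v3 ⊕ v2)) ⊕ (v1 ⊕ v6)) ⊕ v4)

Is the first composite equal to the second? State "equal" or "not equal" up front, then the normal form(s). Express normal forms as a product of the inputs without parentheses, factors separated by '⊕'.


The first expression, normalized: v5 ⊕ v2 ⊕ v1 ⊕ v6 ⊕ v4 ⊕ v3
The second expression, normalized: v5 ⊕ v3 ⊕ v2 ⊕ v1 ⊕ v6 ⊕ v4
Distinct normal forms: not equal.

not equal; the first gives v5 ⊕ v2 ⊕ v1 ⊕ v6 ⊕ v4 ⊕ v3 and the second v5 ⊕ v3 ⊕ v2 ⊕ v1 ⊕ v6 ⊕ v4


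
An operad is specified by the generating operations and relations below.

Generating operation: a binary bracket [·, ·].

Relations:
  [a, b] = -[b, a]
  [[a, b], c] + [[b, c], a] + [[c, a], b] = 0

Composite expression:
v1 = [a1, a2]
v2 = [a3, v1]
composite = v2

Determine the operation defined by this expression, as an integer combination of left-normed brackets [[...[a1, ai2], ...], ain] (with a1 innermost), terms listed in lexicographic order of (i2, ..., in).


-[[a1, a2], a3]

Expand each bracket as ab - ba; the a1-initial words give the coefficients.
Composite bracket: [a3, [a1, a2]]
Full expansion: 4 signed words from ab - ba (2^2 = 4).
Words beginning with a1 determine it all:
  from a1a2a3, sign -1: term -[[a1, a2], a3]


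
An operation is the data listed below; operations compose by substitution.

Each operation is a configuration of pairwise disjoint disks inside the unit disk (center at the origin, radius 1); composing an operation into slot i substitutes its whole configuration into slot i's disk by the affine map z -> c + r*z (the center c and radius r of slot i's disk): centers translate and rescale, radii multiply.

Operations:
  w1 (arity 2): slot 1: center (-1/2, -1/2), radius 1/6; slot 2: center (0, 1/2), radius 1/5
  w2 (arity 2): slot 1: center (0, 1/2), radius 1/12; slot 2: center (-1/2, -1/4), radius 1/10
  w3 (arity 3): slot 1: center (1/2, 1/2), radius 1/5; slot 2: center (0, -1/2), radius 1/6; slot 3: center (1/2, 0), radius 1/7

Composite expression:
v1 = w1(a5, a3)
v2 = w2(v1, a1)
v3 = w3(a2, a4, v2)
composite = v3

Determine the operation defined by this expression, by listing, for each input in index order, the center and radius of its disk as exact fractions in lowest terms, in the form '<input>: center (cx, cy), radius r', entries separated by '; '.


a1: center (3/7, -1/28), radius 1/70; a2: center (1/2, 1/2), radius 1/5; a3: center (1/2, 13/168), radius 1/420; a4: center (0, -1/2), radius 1/6; a5: center (83/168, 11/168), radius 1/504


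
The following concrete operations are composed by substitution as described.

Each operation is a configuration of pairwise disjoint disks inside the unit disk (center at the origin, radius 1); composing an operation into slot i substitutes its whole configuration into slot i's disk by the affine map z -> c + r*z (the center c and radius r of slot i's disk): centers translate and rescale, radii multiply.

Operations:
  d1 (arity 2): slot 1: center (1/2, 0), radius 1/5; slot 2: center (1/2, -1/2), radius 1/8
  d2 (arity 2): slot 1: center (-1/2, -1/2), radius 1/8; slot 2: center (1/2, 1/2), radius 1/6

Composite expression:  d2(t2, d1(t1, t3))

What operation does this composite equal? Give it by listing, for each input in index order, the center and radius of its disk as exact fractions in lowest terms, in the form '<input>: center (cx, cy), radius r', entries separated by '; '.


Below d2, radii multiply path by path; the t-disk centers shift.
tracing t2 down its 1-map path: center (-1/2, -1/2), radius 1/8
tracing t1 down its 2-map path: center (7/12, 1/2), radius 1/30
tracing t3 down its 2-map path: center (7/12, 5/12), radius 1/48

t1: center (7/12, 1/2), radius 1/30; t2: center (-1/2, -1/2), radius 1/8; t3: center (7/12, 5/12), radius 1/48


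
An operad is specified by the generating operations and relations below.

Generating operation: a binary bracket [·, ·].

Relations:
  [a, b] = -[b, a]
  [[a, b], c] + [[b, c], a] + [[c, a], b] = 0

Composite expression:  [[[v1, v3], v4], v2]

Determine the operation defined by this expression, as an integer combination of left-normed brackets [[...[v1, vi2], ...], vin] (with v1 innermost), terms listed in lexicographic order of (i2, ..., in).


[[[v1, v3], v4], v2]


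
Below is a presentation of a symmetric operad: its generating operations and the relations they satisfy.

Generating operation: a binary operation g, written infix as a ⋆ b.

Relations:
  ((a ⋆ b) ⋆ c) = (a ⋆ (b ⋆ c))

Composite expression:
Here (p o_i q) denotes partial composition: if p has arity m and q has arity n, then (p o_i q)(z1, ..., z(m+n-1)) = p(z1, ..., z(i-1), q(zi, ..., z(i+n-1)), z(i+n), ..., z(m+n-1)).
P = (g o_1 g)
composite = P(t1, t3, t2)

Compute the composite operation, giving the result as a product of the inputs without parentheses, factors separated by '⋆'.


t1 ⋆ t3 ⋆ t2

Under associativity of g, the answer is the t's in reading order.
(t1 ⋆ t3) flattens to t1 ⋆ t3
((t1 ⋆ t3) ⋆ t2) flattens to t1 ⋆ t3 ⋆ t2


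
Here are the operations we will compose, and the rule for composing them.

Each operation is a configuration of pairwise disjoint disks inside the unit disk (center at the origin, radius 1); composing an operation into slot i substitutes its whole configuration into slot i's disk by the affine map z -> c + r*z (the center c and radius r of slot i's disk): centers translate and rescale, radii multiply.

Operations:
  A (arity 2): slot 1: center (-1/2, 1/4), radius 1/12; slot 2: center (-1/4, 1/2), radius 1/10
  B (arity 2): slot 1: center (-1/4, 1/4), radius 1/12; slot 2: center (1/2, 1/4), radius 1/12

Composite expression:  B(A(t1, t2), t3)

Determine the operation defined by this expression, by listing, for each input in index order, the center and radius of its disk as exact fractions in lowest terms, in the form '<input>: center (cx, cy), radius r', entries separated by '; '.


Only the slot chain above each t matters under B; compose those maps.
t1: after 2 affine steps, its disk has center (-7/24, 13/48), radius 1/144
t2: after 2 affine steps, its disk has center (-13/48, 7/24), radius 1/120
t3: after 1 affine step, its disk has center (1/2, 1/4), radius 1/12

t1: center (-7/24, 13/48), radius 1/144; t2: center (-13/48, 7/24), radius 1/120; t3: center (1/2, 1/4), radius 1/12


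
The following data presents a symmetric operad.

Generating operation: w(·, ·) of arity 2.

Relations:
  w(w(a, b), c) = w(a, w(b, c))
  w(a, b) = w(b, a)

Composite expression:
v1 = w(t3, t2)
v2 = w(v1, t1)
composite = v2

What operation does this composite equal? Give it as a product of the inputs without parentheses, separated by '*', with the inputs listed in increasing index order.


t1 * t2 * t3

Shape and order are irrelevant to w; the t-input set decides.
w(t3, t2) spells out as t3 * t2
w(w(t3, t2), t1) spells out as t3 * t2 * t1
commutativity sorts the factors: t1 * t2 * t3


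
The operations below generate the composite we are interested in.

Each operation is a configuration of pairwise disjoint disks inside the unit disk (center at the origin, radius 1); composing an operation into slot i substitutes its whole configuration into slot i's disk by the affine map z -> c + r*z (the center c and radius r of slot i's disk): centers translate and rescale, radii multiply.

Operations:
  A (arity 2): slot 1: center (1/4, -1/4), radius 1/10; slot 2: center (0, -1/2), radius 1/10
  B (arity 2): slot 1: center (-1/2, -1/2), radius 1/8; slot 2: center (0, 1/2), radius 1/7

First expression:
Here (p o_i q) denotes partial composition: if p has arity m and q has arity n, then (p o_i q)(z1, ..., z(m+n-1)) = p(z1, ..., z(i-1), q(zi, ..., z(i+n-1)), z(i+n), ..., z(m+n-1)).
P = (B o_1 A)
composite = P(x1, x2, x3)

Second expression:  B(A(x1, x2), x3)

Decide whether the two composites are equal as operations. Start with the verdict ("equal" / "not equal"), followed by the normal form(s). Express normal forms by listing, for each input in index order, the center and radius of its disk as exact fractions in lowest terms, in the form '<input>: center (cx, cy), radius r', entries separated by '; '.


equal — both sides give x1: center (-15/32, -17/32), radius 1/80; x2: center (-1/2, -9/16), radius 1/80; x3: center (0, 1/2), radius 1/7

The first expression reduces to x1: center (-15/32, -17/32), radius 1/80; x2: center (-1/2, -9/16), radius 1/80; x3: center (0, 1/2), radius 1/7
The second expression reduces to x1: center (-15/32, -17/32), radius 1/80; x2: center (-1/2, -9/16), radius 1/80; x3: center (0, 1/2), radius 1/7
Both agree, so they are equal.


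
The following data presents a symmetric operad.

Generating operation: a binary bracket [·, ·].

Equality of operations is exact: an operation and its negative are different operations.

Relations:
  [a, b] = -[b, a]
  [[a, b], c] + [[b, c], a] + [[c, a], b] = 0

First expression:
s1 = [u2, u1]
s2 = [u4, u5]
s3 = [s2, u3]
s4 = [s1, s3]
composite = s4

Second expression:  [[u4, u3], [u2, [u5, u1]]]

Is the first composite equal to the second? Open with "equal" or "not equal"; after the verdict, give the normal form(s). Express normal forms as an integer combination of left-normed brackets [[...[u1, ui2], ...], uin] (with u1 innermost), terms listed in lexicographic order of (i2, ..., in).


The first expression, normalized: [[[[u1, u2], u3], u4], u5] - [[[[u1, u2], u3], u5], u4] - [[[[u1, u2], u4], u5], u3] + [[[[u1, u2], u5], u4], u3]
The second expression, normalized: [[[[u1, u5], u2], u3], u4] - [[[[u1, u5], u2], u4], u3]
The normal forms differ: not equal.

not equal: they reduce to [[[[u1, u2], u3], u4], u5] - [[[[u1, u2], u3], u5], u4] - [[[[u1, u2], u4], u5], u3] + [[[[u1, u2], u5], u4], u3] and [[[[u1, u5], u2], u3], u4] - [[[[u1, u5], u2], u4], u3]


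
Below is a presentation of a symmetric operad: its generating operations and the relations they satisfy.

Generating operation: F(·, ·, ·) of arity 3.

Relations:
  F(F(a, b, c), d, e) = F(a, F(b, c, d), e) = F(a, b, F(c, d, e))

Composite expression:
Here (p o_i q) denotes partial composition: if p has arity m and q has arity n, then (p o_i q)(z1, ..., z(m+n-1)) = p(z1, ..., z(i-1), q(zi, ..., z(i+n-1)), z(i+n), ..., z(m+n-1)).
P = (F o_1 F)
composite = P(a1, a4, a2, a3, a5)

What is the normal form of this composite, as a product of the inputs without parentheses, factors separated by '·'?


a1 · a4 · a2 · a3 · a5

Key point: F is associative — brackets drop, the a-order remains.
F(a1, a4, a2) flattens to a1 · a4 · a2
F(F(a1, a4, a2), a3, a5) flattens to a1 · a4 · a2 · a3 · a5


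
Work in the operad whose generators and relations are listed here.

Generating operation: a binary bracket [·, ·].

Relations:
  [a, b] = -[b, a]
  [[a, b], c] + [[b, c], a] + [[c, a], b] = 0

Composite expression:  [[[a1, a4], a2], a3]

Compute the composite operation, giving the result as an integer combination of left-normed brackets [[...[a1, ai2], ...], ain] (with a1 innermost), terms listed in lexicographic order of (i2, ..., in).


[[[a1, a4], a2], a3]


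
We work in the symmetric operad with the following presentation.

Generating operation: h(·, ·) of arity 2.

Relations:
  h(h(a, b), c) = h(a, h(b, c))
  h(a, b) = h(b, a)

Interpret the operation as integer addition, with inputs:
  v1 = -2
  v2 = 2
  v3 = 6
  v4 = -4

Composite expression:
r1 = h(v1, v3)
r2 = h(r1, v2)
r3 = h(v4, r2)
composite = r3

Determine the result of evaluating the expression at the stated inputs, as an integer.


2

h(v1, v3) = 4
h(h(v1, v3), v2) = 6
h(v4, h(h(v1, v3), v2)) = 2


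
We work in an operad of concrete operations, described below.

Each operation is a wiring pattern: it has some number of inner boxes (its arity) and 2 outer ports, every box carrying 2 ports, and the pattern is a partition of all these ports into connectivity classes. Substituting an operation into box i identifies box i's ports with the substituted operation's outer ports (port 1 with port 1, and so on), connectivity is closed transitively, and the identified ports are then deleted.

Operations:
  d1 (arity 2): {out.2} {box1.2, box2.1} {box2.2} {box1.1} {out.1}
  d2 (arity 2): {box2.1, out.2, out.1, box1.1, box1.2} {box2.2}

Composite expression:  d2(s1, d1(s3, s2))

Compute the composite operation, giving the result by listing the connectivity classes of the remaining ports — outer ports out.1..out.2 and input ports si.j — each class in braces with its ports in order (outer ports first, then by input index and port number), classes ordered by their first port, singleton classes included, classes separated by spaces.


{out.1, out.2, s1.1, s1.2} {s2.1, s3.2} {s2.2} {s3.1}

Reachability decides: close wires over d2-identified ports.
d1 over (s3, s2) gives {out.1} {out.2} {s2.1, s3.2} {s2.2} {s3.1}, out.j being that stage's outer ports
d2 over (s1, s3, s2) gives {out.1, out.2, s1.1, s1.2} {s2.1, s3.2} {s2.2} {s3.1}, out.j being that stage's outer ports


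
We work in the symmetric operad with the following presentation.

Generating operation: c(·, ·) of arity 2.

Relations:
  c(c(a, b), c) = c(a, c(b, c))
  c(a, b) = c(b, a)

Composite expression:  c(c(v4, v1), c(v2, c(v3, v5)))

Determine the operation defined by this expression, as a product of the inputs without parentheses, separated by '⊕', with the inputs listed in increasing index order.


Shape and order are irrelevant to c; the v-input set decides.
c(v4, v1) linearizes to v4 ⊕ v1
c(v3, v5) linearizes to v3 ⊕ v5
c(v2, c(v3, v5)) linearizes to v2 ⊕ v3 ⊕ v5
c(c(v4, v1), c(v2, c(v3, v5))) linearizes to v4 ⊕ v1 ⊕ v2 ⊕ v3 ⊕ v5
reordering the factors by index: v1 ⊕ v2 ⊕ v3 ⊕ v4 ⊕ v5

v1 ⊕ v2 ⊕ v3 ⊕ v4 ⊕ v5


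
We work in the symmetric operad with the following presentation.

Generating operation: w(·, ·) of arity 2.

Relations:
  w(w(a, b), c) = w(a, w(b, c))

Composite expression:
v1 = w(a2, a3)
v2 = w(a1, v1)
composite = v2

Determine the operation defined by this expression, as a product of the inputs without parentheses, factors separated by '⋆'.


a1 ⋆ a2 ⋆ a3

Every regrouping of w is equal, so read the a-inputs in written order.
w(a2, a3) spells out as a2 ⋆ a3
w(a1, w(a2, a3)) spells out as a1 ⋆ a2 ⋆ a3


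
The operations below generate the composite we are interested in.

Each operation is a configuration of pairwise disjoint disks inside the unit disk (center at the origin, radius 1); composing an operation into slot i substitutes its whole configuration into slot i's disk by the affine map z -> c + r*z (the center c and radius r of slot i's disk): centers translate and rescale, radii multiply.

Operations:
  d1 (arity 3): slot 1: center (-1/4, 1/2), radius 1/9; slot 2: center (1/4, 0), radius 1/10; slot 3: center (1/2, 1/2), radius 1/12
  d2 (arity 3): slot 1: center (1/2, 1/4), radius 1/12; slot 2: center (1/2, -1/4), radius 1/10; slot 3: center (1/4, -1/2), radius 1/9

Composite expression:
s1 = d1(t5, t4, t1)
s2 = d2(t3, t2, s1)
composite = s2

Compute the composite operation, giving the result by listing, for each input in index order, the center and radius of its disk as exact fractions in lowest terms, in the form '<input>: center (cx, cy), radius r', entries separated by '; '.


Below d2, radii multiply path by path; the t-disk centers shift.
for t3, the 1-step affine chain lands on center (1/2, 1/4), radius 1/12
for t2, the 1-step affine chain lands on center (1/2, -1/4), radius 1/10
for t5, the 2-step affine chain lands on center (2/9, -4/9), radius 1/81
for t4, the 2-step affine chain lands on center (5/18, -1/2), radius 1/90
for t1, the 2-step affine chain lands on center (11/36, -4/9), radius 1/108

t1: center (11/36, -4/9), radius 1/108; t2: center (1/2, -1/4), radius 1/10; t3: center (1/2, 1/4), radius 1/12; t4: center (5/18, -1/2), radius 1/90; t5: center (2/9, -4/9), radius 1/81


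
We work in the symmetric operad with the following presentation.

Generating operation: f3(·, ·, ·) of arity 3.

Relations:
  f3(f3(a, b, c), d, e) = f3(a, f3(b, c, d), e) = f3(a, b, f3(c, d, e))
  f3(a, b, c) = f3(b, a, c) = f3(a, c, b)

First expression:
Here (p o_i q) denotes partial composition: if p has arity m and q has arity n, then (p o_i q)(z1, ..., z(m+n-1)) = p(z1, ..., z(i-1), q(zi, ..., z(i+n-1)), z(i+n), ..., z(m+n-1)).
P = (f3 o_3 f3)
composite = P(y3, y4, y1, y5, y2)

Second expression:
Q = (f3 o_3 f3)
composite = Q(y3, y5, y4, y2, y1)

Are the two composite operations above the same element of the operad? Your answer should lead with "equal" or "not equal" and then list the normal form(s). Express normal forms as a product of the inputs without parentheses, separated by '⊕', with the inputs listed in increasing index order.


equal — both sides give y1 ⊕ y2 ⊕ y3 ⊕ y4 ⊕ y5

The first expression, normalized: y1 ⊕ y2 ⊕ y3 ⊕ y4 ⊕ y5
The second expression, normalized: y1 ⊕ y2 ⊕ y3 ⊕ y4 ⊕ y5
The normal forms match — equal.


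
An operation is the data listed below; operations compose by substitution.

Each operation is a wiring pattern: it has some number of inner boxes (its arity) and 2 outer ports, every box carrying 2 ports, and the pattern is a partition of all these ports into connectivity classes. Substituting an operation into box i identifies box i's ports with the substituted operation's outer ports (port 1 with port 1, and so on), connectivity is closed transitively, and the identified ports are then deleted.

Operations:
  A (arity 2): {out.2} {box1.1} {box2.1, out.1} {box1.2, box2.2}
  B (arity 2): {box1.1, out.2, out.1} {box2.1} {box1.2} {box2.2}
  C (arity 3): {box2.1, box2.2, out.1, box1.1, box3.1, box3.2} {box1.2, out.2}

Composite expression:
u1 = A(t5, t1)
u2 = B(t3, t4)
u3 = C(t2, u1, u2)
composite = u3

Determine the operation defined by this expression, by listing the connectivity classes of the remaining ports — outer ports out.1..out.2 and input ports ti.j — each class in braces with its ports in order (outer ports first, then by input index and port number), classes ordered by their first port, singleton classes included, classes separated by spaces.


Reachability decides: close wires over C-identified ports.
through A, on inputs (t5, t1): {out.1, t1.1} {out.2} {t1.2, t5.2} {t5.1} (out.j = stage outer ports)
through B, on inputs (t3, t4): {out.1, out.2, t3.1} {t3.2} {t4.1} {t4.2} (out.j = stage outer ports)
through C, on inputs (t2, t5, t1, t3, t4): {out.1, t1.1, t2.1, t3.1} {out.2, t2.2} {t1.2, t5.2} {t3.2} {t4.1} {t4.2} {t5.1} (out.j = stage outer ports)

{out.1, t1.1, t2.1, t3.1} {out.2, t2.2} {t1.2, t5.2} {t3.2} {t4.1} {t4.2} {t5.1}


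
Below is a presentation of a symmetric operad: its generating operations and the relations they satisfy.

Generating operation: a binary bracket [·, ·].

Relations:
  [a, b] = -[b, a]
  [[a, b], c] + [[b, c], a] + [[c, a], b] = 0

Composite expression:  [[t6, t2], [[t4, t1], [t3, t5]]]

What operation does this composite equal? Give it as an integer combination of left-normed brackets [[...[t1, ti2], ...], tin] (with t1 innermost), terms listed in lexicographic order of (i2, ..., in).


-[[[[[t1, t4], t3], t5], t2], t6] + [[[[[t1, t4], t3], t5], t6], t2] + [[[[[t1, t4], t5], t3], t2], t6] - [[[[[t1, t4], t5], t3], t6], t2]


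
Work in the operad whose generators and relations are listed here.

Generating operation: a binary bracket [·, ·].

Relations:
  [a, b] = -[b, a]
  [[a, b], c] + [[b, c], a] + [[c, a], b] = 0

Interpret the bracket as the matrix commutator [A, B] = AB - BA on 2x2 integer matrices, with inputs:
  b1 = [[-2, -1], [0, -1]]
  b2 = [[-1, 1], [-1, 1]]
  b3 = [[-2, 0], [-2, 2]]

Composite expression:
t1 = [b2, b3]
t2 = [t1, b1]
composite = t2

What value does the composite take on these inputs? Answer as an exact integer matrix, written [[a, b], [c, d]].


[[0, 8], [0, 0]]

[b2, b3] = [[-2, 4], [0, 2]]
[[b2, b3], b1] = [[0, 8], [0, 0]]


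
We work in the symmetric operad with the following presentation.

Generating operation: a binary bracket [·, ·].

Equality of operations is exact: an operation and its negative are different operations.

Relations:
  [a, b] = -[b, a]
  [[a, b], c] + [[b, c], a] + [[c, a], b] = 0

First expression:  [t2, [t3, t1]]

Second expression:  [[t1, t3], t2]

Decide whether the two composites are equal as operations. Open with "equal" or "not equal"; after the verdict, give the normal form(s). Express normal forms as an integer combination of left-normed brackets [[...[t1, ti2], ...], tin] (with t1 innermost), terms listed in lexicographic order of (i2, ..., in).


equal — both sides give [[t1, t3], t2]

Normal form of the first expression: [[t1, t3], t2]
Normal form of the second expression: [[t1, t3], t2]
Both agree, so they are equal.


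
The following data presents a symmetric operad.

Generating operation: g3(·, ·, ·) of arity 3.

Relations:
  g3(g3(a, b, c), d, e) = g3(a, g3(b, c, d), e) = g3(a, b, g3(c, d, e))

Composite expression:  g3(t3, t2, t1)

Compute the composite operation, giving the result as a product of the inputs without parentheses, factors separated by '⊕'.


t3 ⊕ t2 ⊕ t1

Key point: g3 is associative — brackets drop, the t-order remains.
g3(t3, t2, t1) collapses to t3 ⊕ t2 ⊕ t1


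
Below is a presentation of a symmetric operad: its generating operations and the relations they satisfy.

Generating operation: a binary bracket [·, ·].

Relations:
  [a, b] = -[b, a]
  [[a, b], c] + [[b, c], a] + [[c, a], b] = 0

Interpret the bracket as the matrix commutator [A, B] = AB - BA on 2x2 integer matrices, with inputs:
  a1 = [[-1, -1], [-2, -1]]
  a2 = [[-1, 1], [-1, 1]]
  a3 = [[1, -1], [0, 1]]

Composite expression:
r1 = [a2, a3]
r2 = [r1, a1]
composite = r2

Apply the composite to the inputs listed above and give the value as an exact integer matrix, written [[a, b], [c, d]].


[a2, a3] = [[-1, 2], [0, 1]]
[[a2, a3], a1] = [[-4, 2], [-4, 4]]

[[-4, 2], [-4, 4]]


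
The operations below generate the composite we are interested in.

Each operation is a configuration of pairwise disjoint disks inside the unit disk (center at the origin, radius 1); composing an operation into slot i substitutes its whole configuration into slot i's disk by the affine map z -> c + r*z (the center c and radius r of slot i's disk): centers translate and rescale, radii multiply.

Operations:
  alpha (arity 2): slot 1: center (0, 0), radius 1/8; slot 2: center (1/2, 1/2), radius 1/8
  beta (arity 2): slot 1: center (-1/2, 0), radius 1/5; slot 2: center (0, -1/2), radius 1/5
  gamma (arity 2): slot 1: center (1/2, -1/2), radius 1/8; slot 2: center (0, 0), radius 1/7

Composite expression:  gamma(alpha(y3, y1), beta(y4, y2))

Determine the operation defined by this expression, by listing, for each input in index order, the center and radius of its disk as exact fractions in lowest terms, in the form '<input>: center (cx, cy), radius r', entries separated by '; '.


Below gamma, radii multiply path by path; the y-disk centers shift.
y3 passes through 2 substitutions, ending at center (1/2, -1/2), radius 1/64
y1 passes through 2 substitutions, ending at center (9/16, -7/16), radius 1/64
y4 passes through 2 substitutions, ending at center (-1/14, 0), radius 1/35
y2 passes through 2 substitutions, ending at center (0, -1/14), radius 1/35

y1: center (9/16, -7/16), radius 1/64; y2: center (0, -1/14), radius 1/35; y3: center (1/2, -1/2), radius 1/64; y4: center (-1/14, 0), radius 1/35


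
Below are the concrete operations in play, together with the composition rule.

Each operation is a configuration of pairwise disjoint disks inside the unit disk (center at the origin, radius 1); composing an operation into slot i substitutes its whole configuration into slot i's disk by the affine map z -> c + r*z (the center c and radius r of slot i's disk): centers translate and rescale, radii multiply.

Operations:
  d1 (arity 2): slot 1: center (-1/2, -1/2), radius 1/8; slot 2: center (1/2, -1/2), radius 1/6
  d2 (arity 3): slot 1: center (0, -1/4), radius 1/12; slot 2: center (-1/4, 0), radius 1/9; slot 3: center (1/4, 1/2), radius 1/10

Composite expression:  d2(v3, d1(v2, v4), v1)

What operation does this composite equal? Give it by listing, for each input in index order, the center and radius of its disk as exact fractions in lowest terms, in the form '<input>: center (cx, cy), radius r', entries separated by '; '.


v1: center (1/4, 1/2), radius 1/10; v2: center (-11/36, -1/18), radius 1/72; v3: center (0, -1/4), radius 1/12; v4: center (-7/36, -1/18), radius 1/54

Each v-disk chains the slot maps above it in d2; radii multiply.
tracing v3 down its 1-map path: center (0, -1/4), radius 1/12
tracing v2 down its 2-map path: center (-11/36, -1/18), radius 1/72
tracing v4 down its 2-map path: center (-7/36, -1/18), radius 1/54
tracing v1 down its 1-map path: center (1/4, 1/2), radius 1/10


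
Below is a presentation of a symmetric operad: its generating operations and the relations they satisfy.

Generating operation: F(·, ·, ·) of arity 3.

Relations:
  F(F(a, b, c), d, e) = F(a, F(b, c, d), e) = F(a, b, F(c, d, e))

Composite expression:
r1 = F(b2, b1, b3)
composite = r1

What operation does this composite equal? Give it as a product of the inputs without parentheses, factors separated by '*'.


b2 * b1 * b3

Under associativity of F, the answer is the b's in reading order.
F(b2, b1, b3) flattens to b2 * b1 * b3
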